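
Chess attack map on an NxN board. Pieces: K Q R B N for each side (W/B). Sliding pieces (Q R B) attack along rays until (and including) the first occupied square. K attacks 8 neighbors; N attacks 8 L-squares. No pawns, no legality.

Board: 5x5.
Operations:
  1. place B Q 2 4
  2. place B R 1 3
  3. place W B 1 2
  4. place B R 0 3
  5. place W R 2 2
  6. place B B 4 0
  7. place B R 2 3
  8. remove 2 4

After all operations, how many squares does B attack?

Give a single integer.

Op 1: place BQ@(2,4)
Op 2: place BR@(1,3)
Op 3: place WB@(1,2)
Op 4: place BR@(0,3)
Op 5: place WR@(2,2)
Op 6: place BB@(4,0)
Op 7: place BR@(2,3)
Op 8: remove (2,4)
Per-piece attacks for B:
  BR@(0,3): attacks (0,4) (0,2) (0,1) (0,0) (1,3) [ray(1,0) blocked at (1,3)]
  BR@(1,3): attacks (1,4) (1,2) (2,3) (0,3) [ray(0,-1) blocked at (1,2); ray(1,0) blocked at (2,3); ray(-1,0) blocked at (0,3)]
  BR@(2,3): attacks (2,4) (2,2) (3,3) (4,3) (1,3) [ray(0,-1) blocked at (2,2); ray(-1,0) blocked at (1,3)]
  BB@(4,0): attacks (3,1) (2,2) [ray(-1,1) blocked at (2,2)]
Union (14 distinct): (0,0) (0,1) (0,2) (0,3) (0,4) (1,2) (1,3) (1,4) (2,2) (2,3) (2,4) (3,1) (3,3) (4,3)

Answer: 14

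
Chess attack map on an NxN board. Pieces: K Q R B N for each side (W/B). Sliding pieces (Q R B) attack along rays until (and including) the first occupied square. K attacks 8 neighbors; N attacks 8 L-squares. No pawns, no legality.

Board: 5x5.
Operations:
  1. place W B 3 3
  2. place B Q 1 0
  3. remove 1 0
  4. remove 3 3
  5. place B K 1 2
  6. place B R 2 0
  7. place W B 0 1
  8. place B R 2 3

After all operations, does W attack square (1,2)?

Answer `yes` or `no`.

Answer: yes

Derivation:
Op 1: place WB@(3,3)
Op 2: place BQ@(1,0)
Op 3: remove (1,0)
Op 4: remove (3,3)
Op 5: place BK@(1,2)
Op 6: place BR@(2,0)
Op 7: place WB@(0,1)
Op 8: place BR@(2,3)
Per-piece attacks for W:
  WB@(0,1): attacks (1,2) (1,0) [ray(1,1) blocked at (1,2)]
W attacks (1,2): yes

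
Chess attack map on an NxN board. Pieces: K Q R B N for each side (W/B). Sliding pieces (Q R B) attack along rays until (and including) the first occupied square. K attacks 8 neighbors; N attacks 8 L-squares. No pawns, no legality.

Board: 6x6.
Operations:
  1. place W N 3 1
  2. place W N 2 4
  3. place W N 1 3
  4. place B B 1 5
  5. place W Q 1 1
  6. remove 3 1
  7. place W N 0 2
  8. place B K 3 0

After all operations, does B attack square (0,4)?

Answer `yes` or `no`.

Answer: yes

Derivation:
Op 1: place WN@(3,1)
Op 2: place WN@(2,4)
Op 3: place WN@(1,3)
Op 4: place BB@(1,5)
Op 5: place WQ@(1,1)
Op 6: remove (3,1)
Op 7: place WN@(0,2)
Op 8: place BK@(3,0)
Per-piece attacks for B:
  BB@(1,5): attacks (2,4) (0,4) [ray(1,-1) blocked at (2,4)]
  BK@(3,0): attacks (3,1) (4,0) (2,0) (4,1) (2,1)
B attacks (0,4): yes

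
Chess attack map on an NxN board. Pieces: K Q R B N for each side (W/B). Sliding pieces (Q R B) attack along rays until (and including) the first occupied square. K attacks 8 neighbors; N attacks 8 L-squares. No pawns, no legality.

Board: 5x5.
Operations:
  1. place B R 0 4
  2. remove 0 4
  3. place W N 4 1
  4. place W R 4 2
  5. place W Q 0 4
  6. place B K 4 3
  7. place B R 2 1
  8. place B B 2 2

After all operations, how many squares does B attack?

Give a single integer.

Op 1: place BR@(0,4)
Op 2: remove (0,4)
Op 3: place WN@(4,1)
Op 4: place WR@(4,2)
Op 5: place WQ@(0,4)
Op 6: place BK@(4,3)
Op 7: place BR@(2,1)
Op 8: place BB@(2,2)
Per-piece attacks for B:
  BR@(2,1): attacks (2,2) (2,0) (3,1) (4,1) (1,1) (0,1) [ray(0,1) blocked at (2,2); ray(1,0) blocked at (4,1)]
  BB@(2,2): attacks (3,3) (4,4) (3,1) (4,0) (1,3) (0,4) (1,1) (0,0) [ray(-1,1) blocked at (0,4)]
  BK@(4,3): attacks (4,4) (4,2) (3,3) (3,4) (3,2)
Union (15 distinct): (0,0) (0,1) (0,4) (1,1) (1,3) (2,0) (2,2) (3,1) (3,2) (3,3) (3,4) (4,0) (4,1) (4,2) (4,4)

Answer: 15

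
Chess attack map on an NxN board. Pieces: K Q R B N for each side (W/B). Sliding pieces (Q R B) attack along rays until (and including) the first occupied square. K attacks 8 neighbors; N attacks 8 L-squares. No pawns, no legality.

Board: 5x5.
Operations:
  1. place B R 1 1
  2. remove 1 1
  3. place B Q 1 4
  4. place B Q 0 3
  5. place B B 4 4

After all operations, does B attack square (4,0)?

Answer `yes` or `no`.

Answer: no

Derivation:
Op 1: place BR@(1,1)
Op 2: remove (1,1)
Op 3: place BQ@(1,4)
Op 4: place BQ@(0,3)
Op 5: place BB@(4,4)
Per-piece attacks for B:
  BQ@(0,3): attacks (0,4) (0,2) (0,1) (0,0) (1,3) (2,3) (3,3) (4,3) (1,4) (1,2) (2,1) (3,0) [ray(1,1) blocked at (1,4)]
  BQ@(1,4): attacks (1,3) (1,2) (1,1) (1,0) (2,4) (3,4) (4,4) (0,4) (2,3) (3,2) (4,1) (0,3) [ray(1,0) blocked at (4,4); ray(-1,-1) blocked at (0,3)]
  BB@(4,4): attacks (3,3) (2,2) (1,1) (0,0)
B attacks (4,0): no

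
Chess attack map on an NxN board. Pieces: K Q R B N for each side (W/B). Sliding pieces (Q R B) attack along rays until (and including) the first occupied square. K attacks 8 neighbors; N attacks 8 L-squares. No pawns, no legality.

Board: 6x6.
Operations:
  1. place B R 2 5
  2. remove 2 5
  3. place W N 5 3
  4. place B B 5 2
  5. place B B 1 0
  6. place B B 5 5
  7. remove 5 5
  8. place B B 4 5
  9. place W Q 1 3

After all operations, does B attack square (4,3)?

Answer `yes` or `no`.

Op 1: place BR@(2,5)
Op 2: remove (2,5)
Op 3: place WN@(5,3)
Op 4: place BB@(5,2)
Op 5: place BB@(1,0)
Op 6: place BB@(5,5)
Op 7: remove (5,5)
Op 8: place BB@(4,5)
Op 9: place WQ@(1,3)
Per-piece attacks for B:
  BB@(1,0): attacks (2,1) (3,2) (4,3) (5,4) (0,1)
  BB@(4,5): attacks (5,4) (3,4) (2,3) (1,2) (0,1)
  BB@(5,2): attacks (4,3) (3,4) (2,5) (4,1) (3,0)
B attacks (4,3): yes

Answer: yes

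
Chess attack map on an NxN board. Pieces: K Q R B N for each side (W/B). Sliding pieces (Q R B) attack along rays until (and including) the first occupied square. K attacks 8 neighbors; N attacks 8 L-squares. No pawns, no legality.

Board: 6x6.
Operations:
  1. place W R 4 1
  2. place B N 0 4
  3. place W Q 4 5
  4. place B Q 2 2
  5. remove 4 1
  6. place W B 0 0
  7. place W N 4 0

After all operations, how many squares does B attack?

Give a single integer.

Op 1: place WR@(4,1)
Op 2: place BN@(0,4)
Op 3: place WQ@(4,5)
Op 4: place BQ@(2,2)
Op 5: remove (4,1)
Op 6: place WB@(0,0)
Op 7: place WN@(4,0)
Per-piece attacks for B:
  BN@(0,4): attacks (2,5) (1,2) (2,3)
  BQ@(2,2): attacks (2,3) (2,4) (2,5) (2,1) (2,0) (3,2) (4,2) (5,2) (1,2) (0,2) (3,3) (4,4) (5,5) (3,1) (4,0) (1,3) (0,4) (1,1) (0,0) [ray(1,-1) blocked at (4,0); ray(-1,1) blocked at (0,4); ray(-1,-1) blocked at (0,0)]
Union (19 distinct): (0,0) (0,2) (0,4) (1,1) (1,2) (1,3) (2,0) (2,1) (2,3) (2,4) (2,5) (3,1) (3,2) (3,3) (4,0) (4,2) (4,4) (5,2) (5,5)

Answer: 19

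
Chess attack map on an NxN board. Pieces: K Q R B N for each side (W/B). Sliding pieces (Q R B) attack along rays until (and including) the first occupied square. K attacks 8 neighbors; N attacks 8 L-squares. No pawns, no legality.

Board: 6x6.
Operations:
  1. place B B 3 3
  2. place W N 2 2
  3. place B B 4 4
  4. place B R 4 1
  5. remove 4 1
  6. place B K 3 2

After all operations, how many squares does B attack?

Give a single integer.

Answer: 15

Derivation:
Op 1: place BB@(3,3)
Op 2: place WN@(2,2)
Op 3: place BB@(4,4)
Op 4: place BR@(4,1)
Op 5: remove (4,1)
Op 6: place BK@(3,2)
Per-piece attacks for B:
  BK@(3,2): attacks (3,3) (3,1) (4,2) (2,2) (4,3) (4,1) (2,3) (2,1)
  BB@(3,3): attacks (4,4) (4,2) (5,1) (2,4) (1,5) (2,2) [ray(1,1) blocked at (4,4); ray(-1,-1) blocked at (2,2)]
  BB@(4,4): attacks (5,5) (5,3) (3,5) (3,3) [ray(-1,-1) blocked at (3,3)]
Union (15 distinct): (1,5) (2,1) (2,2) (2,3) (2,4) (3,1) (3,3) (3,5) (4,1) (4,2) (4,3) (4,4) (5,1) (5,3) (5,5)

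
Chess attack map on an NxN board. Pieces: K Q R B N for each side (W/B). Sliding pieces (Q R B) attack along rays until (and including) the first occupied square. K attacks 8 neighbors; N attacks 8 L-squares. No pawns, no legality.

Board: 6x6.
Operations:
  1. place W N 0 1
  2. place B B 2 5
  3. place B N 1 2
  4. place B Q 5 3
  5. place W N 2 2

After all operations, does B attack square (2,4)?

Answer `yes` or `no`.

Op 1: place WN@(0,1)
Op 2: place BB@(2,5)
Op 3: place BN@(1,2)
Op 4: place BQ@(5,3)
Op 5: place WN@(2,2)
Per-piece attacks for B:
  BN@(1,2): attacks (2,4) (3,3) (0,4) (2,0) (3,1) (0,0)
  BB@(2,5): attacks (3,4) (4,3) (5,2) (1,4) (0,3)
  BQ@(5,3): attacks (5,4) (5,5) (5,2) (5,1) (5,0) (4,3) (3,3) (2,3) (1,3) (0,3) (4,4) (3,5) (4,2) (3,1) (2,0)
B attacks (2,4): yes

Answer: yes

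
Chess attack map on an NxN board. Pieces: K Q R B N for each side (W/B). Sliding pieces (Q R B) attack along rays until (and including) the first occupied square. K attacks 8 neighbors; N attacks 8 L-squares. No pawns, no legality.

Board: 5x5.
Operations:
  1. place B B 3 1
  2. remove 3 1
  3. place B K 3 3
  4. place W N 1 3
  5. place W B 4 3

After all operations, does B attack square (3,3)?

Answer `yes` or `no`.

Op 1: place BB@(3,1)
Op 2: remove (3,1)
Op 3: place BK@(3,3)
Op 4: place WN@(1,3)
Op 5: place WB@(4,3)
Per-piece attacks for B:
  BK@(3,3): attacks (3,4) (3,2) (4,3) (2,3) (4,4) (4,2) (2,4) (2,2)
B attacks (3,3): no

Answer: no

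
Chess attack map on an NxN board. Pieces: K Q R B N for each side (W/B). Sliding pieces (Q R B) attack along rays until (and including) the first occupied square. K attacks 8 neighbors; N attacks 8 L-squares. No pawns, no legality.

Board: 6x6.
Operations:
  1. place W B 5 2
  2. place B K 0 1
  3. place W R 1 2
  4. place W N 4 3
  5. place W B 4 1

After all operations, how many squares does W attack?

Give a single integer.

Answer: 21

Derivation:
Op 1: place WB@(5,2)
Op 2: place BK@(0,1)
Op 3: place WR@(1,2)
Op 4: place WN@(4,3)
Op 5: place WB@(4,1)
Per-piece attacks for W:
  WR@(1,2): attacks (1,3) (1,4) (1,5) (1,1) (1,0) (2,2) (3,2) (4,2) (5,2) (0,2) [ray(1,0) blocked at (5,2)]
  WB@(4,1): attacks (5,2) (5,0) (3,2) (2,3) (1,4) (0,5) (3,0) [ray(1,1) blocked at (5,2)]
  WN@(4,3): attacks (5,5) (3,5) (2,4) (5,1) (3,1) (2,2)
  WB@(5,2): attacks (4,3) (4,1) [ray(-1,1) blocked at (4,3); ray(-1,-1) blocked at (4,1)]
Union (21 distinct): (0,2) (0,5) (1,0) (1,1) (1,3) (1,4) (1,5) (2,2) (2,3) (2,4) (3,0) (3,1) (3,2) (3,5) (4,1) (4,2) (4,3) (5,0) (5,1) (5,2) (5,5)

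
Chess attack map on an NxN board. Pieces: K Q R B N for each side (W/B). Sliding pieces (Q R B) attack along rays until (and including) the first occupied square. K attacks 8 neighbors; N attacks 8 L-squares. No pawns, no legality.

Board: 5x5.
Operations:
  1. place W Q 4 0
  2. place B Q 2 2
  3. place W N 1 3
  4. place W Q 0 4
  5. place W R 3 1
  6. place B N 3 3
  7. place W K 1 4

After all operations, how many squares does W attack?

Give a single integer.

Op 1: place WQ@(4,0)
Op 2: place BQ@(2,2)
Op 3: place WN@(1,3)
Op 4: place WQ@(0,4)
Op 5: place WR@(3,1)
Op 6: place BN@(3,3)
Op 7: place WK@(1,4)
Per-piece attacks for W:
  WQ@(0,4): attacks (0,3) (0,2) (0,1) (0,0) (1,4) (1,3) [ray(1,0) blocked at (1,4); ray(1,-1) blocked at (1,3)]
  WN@(1,3): attacks (3,4) (2,1) (3,2) (0,1)
  WK@(1,4): attacks (1,3) (2,4) (0,4) (2,3) (0,3)
  WR@(3,1): attacks (3,2) (3,3) (3,0) (4,1) (2,1) (1,1) (0,1) [ray(0,1) blocked at (3,3)]
  WQ@(4,0): attacks (4,1) (4,2) (4,3) (4,4) (3,0) (2,0) (1,0) (0,0) (3,1) [ray(-1,1) blocked at (3,1)]
Union (22 distinct): (0,0) (0,1) (0,2) (0,3) (0,4) (1,0) (1,1) (1,3) (1,4) (2,0) (2,1) (2,3) (2,4) (3,0) (3,1) (3,2) (3,3) (3,4) (4,1) (4,2) (4,3) (4,4)

Answer: 22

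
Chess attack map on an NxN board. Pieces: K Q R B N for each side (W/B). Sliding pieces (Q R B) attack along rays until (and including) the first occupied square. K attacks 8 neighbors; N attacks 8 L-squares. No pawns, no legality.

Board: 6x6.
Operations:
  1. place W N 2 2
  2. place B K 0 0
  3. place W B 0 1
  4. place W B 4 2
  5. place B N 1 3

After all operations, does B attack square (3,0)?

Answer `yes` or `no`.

Answer: no

Derivation:
Op 1: place WN@(2,2)
Op 2: place BK@(0,0)
Op 3: place WB@(0,1)
Op 4: place WB@(4,2)
Op 5: place BN@(1,3)
Per-piece attacks for B:
  BK@(0,0): attacks (0,1) (1,0) (1,1)
  BN@(1,3): attacks (2,5) (3,4) (0,5) (2,1) (3,2) (0,1)
B attacks (3,0): no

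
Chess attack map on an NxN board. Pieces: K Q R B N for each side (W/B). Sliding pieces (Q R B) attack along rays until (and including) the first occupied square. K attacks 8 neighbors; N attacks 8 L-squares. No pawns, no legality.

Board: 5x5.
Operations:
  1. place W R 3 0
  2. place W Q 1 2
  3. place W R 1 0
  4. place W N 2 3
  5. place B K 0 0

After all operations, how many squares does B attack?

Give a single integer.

Answer: 3

Derivation:
Op 1: place WR@(3,0)
Op 2: place WQ@(1,2)
Op 3: place WR@(1,0)
Op 4: place WN@(2,3)
Op 5: place BK@(0,0)
Per-piece attacks for B:
  BK@(0,0): attacks (0,1) (1,0) (1,1)
Union (3 distinct): (0,1) (1,0) (1,1)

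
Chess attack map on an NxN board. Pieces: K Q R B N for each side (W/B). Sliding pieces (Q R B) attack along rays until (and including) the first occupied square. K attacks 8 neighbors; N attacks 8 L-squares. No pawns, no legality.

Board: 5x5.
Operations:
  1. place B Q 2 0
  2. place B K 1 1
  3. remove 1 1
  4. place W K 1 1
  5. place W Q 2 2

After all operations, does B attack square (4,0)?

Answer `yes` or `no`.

Answer: yes

Derivation:
Op 1: place BQ@(2,0)
Op 2: place BK@(1,1)
Op 3: remove (1,1)
Op 4: place WK@(1,1)
Op 5: place WQ@(2,2)
Per-piece attacks for B:
  BQ@(2,0): attacks (2,1) (2,2) (3,0) (4,0) (1,0) (0,0) (3,1) (4,2) (1,1) [ray(0,1) blocked at (2,2); ray(-1,1) blocked at (1,1)]
B attacks (4,0): yes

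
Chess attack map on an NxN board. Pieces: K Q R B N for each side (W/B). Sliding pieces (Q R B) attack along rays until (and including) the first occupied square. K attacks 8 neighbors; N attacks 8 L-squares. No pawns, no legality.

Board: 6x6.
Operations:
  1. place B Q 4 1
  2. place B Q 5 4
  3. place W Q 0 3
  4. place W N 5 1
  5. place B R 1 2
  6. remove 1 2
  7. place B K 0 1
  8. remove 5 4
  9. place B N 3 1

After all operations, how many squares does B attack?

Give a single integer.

Answer: 19

Derivation:
Op 1: place BQ@(4,1)
Op 2: place BQ@(5,4)
Op 3: place WQ@(0,3)
Op 4: place WN@(5,1)
Op 5: place BR@(1,2)
Op 6: remove (1,2)
Op 7: place BK@(0,1)
Op 8: remove (5,4)
Op 9: place BN@(3,1)
Per-piece attacks for B:
  BK@(0,1): attacks (0,2) (0,0) (1,1) (1,2) (1,0)
  BN@(3,1): attacks (4,3) (5,2) (2,3) (1,2) (5,0) (1,0)
  BQ@(4,1): attacks (4,2) (4,3) (4,4) (4,5) (4,0) (5,1) (3,1) (5,2) (5,0) (3,2) (2,3) (1,4) (0,5) (3,0) [ray(1,0) blocked at (5,1); ray(-1,0) blocked at (3,1)]
Union (19 distinct): (0,0) (0,2) (0,5) (1,0) (1,1) (1,2) (1,4) (2,3) (3,0) (3,1) (3,2) (4,0) (4,2) (4,3) (4,4) (4,5) (5,0) (5,1) (5,2)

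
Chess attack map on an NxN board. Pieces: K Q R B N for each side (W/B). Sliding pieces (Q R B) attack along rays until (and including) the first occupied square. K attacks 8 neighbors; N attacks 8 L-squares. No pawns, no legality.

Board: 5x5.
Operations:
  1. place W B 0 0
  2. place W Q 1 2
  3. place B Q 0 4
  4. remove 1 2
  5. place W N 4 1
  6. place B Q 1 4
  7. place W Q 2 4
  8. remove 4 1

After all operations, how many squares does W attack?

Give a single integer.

Op 1: place WB@(0,0)
Op 2: place WQ@(1,2)
Op 3: place BQ@(0,4)
Op 4: remove (1,2)
Op 5: place WN@(4,1)
Op 6: place BQ@(1,4)
Op 7: place WQ@(2,4)
Op 8: remove (4,1)
Per-piece attacks for W:
  WB@(0,0): attacks (1,1) (2,2) (3,3) (4,4)
  WQ@(2,4): attacks (2,3) (2,2) (2,1) (2,0) (3,4) (4,4) (1,4) (3,3) (4,2) (1,3) (0,2) [ray(-1,0) blocked at (1,4)]
Union (12 distinct): (0,2) (1,1) (1,3) (1,4) (2,0) (2,1) (2,2) (2,3) (3,3) (3,4) (4,2) (4,4)

Answer: 12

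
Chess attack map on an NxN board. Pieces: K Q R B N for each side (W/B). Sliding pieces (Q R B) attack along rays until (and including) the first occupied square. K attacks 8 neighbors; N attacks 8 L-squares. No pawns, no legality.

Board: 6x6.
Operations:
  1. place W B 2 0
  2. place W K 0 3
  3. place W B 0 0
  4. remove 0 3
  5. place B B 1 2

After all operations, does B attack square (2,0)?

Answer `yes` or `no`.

Answer: no

Derivation:
Op 1: place WB@(2,0)
Op 2: place WK@(0,3)
Op 3: place WB@(0,0)
Op 4: remove (0,3)
Op 5: place BB@(1,2)
Per-piece attacks for B:
  BB@(1,2): attacks (2,3) (3,4) (4,5) (2,1) (3,0) (0,3) (0,1)
B attacks (2,0): no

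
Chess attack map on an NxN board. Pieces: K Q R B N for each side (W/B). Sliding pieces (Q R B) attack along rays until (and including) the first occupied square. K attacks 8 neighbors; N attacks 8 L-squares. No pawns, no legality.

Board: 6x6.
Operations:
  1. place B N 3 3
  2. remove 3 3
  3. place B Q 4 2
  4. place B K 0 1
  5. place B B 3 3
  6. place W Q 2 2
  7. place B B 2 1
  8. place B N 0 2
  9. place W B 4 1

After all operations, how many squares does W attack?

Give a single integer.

Op 1: place BN@(3,3)
Op 2: remove (3,3)
Op 3: place BQ@(4,2)
Op 4: place BK@(0,1)
Op 5: place BB@(3,3)
Op 6: place WQ@(2,2)
Op 7: place BB@(2,1)
Op 8: place BN@(0,2)
Op 9: place WB@(4,1)
Per-piece attacks for W:
  WQ@(2,2): attacks (2,3) (2,4) (2,5) (2,1) (3,2) (4,2) (1,2) (0,2) (3,3) (3,1) (4,0) (1,3) (0,4) (1,1) (0,0) [ray(0,-1) blocked at (2,1); ray(1,0) blocked at (4,2); ray(-1,0) blocked at (0,2); ray(1,1) blocked at (3,3)]
  WB@(4,1): attacks (5,2) (5,0) (3,2) (2,3) (1,4) (0,5) (3,0)
Union (20 distinct): (0,0) (0,2) (0,4) (0,5) (1,1) (1,2) (1,3) (1,4) (2,1) (2,3) (2,4) (2,5) (3,0) (3,1) (3,2) (3,3) (4,0) (4,2) (5,0) (5,2)

Answer: 20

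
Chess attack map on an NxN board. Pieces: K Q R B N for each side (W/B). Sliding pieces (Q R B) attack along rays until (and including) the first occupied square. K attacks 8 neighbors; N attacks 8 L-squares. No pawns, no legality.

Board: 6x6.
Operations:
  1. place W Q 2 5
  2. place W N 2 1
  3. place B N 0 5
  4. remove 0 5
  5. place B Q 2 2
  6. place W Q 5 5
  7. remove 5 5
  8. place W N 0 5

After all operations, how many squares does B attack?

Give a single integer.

Answer: 18

Derivation:
Op 1: place WQ@(2,5)
Op 2: place WN@(2,1)
Op 3: place BN@(0,5)
Op 4: remove (0,5)
Op 5: place BQ@(2,2)
Op 6: place WQ@(5,5)
Op 7: remove (5,5)
Op 8: place WN@(0,5)
Per-piece attacks for B:
  BQ@(2,2): attacks (2,3) (2,4) (2,5) (2,1) (3,2) (4,2) (5,2) (1,2) (0,2) (3,3) (4,4) (5,5) (3,1) (4,0) (1,3) (0,4) (1,1) (0,0) [ray(0,1) blocked at (2,5); ray(0,-1) blocked at (2,1)]
Union (18 distinct): (0,0) (0,2) (0,4) (1,1) (1,2) (1,3) (2,1) (2,3) (2,4) (2,5) (3,1) (3,2) (3,3) (4,0) (4,2) (4,4) (5,2) (5,5)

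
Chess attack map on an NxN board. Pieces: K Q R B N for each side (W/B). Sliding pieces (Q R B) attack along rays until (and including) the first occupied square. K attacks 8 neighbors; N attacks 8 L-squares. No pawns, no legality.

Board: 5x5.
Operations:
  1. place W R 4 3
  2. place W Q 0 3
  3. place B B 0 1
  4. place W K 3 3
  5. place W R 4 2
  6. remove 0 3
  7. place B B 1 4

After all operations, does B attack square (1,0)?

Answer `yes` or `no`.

Op 1: place WR@(4,3)
Op 2: place WQ@(0,3)
Op 3: place BB@(0,1)
Op 4: place WK@(3,3)
Op 5: place WR@(4,2)
Op 6: remove (0,3)
Op 7: place BB@(1,4)
Per-piece attacks for B:
  BB@(0,1): attacks (1,2) (2,3) (3,4) (1,0)
  BB@(1,4): attacks (2,3) (3,2) (4,1) (0,3)
B attacks (1,0): yes

Answer: yes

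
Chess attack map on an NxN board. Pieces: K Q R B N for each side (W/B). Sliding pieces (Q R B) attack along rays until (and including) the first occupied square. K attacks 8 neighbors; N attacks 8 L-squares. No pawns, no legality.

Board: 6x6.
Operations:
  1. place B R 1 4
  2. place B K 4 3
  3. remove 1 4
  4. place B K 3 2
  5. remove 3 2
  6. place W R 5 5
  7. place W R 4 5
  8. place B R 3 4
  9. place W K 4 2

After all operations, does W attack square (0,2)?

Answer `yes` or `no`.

Op 1: place BR@(1,4)
Op 2: place BK@(4,3)
Op 3: remove (1,4)
Op 4: place BK@(3,2)
Op 5: remove (3,2)
Op 6: place WR@(5,5)
Op 7: place WR@(4,5)
Op 8: place BR@(3,4)
Op 9: place WK@(4,2)
Per-piece attacks for W:
  WK@(4,2): attacks (4,3) (4,1) (5,2) (3,2) (5,3) (5,1) (3,3) (3,1)
  WR@(4,5): attacks (4,4) (4,3) (5,5) (3,5) (2,5) (1,5) (0,5) [ray(0,-1) blocked at (4,3); ray(1,0) blocked at (5,5)]
  WR@(5,5): attacks (5,4) (5,3) (5,2) (5,1) (5,0) (4,5) [ray(-1,0) blocked at (4,5)]
W attacks (0,2): no

Answer: no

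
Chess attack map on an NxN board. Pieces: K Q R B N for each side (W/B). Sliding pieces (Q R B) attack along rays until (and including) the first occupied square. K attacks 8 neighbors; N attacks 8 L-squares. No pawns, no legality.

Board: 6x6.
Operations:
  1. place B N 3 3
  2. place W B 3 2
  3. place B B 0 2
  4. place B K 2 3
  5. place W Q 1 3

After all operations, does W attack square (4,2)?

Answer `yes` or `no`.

Op 1: place BN@(3,3)
Op 2: place WB@(3,2)
Op 3: place BB@(0,2)
Op 4: place BK@(2,3)
Op 5: place WQ@(1,3)
Per-piece attacks for W:
  WQ@(1,3): attacks (1,4) (1,5) (1,2) (1,1) (1,0) (2,3) (0,3) (2,4) (3,5) (2,2) (3,1) (4,0) (0,4) (0,2) [ray(1,0) blocked at (2,3); ray(-1,-1) blocked at (0,2)]
  WB@(3,2): attacks (4,3) (5,4) (4,1) (5,0) (2,3) (2,1) (1,0) [ray(-1,1) blocked at (2,3)]
W attacks (4,2): no

Answer: no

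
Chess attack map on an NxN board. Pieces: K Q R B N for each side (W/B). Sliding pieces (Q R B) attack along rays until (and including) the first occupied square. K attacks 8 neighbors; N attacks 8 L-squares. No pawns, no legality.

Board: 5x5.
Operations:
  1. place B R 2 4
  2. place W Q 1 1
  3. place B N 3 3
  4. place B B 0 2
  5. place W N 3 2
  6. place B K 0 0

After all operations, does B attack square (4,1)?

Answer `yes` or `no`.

Op 1: place BR@(2,4)
Op 2: place WQ@(1,1)
Op 3: place BN@(3,3)
Op 4: place BB@(0,2)
Op 5: place WN@(3,2)
Op 6: place BK@(0,0)
Per-piece attacks for B:
  BK@(0,0): attacks (0,1) (1,0) (1,1)
  BB@(0,2): attacks (1,3) (2,4) (1,1) [ray(1,1) blocked at (2,4); ray(1,-1) blocked at (1,1)]
  BR@(2,4): attacks (2,3) (2,2) (2,1) (2,0) (3,4) (4,4) (1,4) (0,4)
  BN@(3,3): attacks (1,4) (4,1) (2,1) (1,2)
B attacks (4,1): yes

Answer: yes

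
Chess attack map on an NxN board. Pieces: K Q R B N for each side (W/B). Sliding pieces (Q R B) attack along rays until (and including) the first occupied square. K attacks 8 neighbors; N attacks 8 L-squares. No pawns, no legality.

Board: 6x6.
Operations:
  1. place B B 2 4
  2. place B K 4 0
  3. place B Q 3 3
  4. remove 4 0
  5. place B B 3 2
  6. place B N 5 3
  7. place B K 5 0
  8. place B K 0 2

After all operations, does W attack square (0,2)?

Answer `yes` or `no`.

Answer: no

Derivation:
Op 1: place BB@(2,4)
Op 2: place BK@(4,0)
Op 3: place BQ@(3,3)
Op 4: remove (4,0)
Op 5: place BB@(3,2)
Op 6: place BN@(5,3)
Op 7: place BK@(5,0)
Op 8: place BK@(0,2)
Per-piece attacks for W:
W attacks (0,2): no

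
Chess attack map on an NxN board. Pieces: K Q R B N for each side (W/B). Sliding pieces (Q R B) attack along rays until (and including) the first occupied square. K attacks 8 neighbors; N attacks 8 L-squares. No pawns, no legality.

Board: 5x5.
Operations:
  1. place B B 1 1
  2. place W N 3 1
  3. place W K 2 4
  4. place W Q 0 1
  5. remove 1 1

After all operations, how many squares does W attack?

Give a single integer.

Op 1: place BB@(1,1)
Op 2: place WN@(3,1)
Op 3: place WK@(2,4)
Op 4: place WQ@(0,1)
Op 5: remove (1,1)
Per-piece attacks for W:
  WQ@(0,1): attacks (0,2) (0,3) (0,4) (0,0) (1,1) (2,1) (3,1) (1,2) (2,3) (3,4) (1,0) [ray(1,0) blocked at (3,1)]
  WK@(2,4): attacks (2,3) (3,4) (1,4) (3,3) (1,3)
  WN@(3,1): attacks (4,3) (2,3) (1,2) (1,0)
Union (15 distinct): (0,0) (0,2) (0,3) (0,4) (1,0) (1,1) (1,2) (1,3) (1,4) (2,1) (2,3) (3,1) (3,3) (3,4) (4,3)

Answer: 15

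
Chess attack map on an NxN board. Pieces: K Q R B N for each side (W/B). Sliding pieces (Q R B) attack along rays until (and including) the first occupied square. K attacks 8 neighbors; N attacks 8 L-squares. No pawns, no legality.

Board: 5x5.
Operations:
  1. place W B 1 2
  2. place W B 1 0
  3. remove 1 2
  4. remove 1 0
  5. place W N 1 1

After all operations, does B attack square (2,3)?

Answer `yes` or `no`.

Answer: no

Derivation:
Op 1: place WB@(1,2)
Op 2: place WB@(1,0)
Op 3: remove (1,2)
Op 4: remove (1,0)
Op 5: place WN@(1,1)
Per-piece attacks for B:
B attacks (2,3): no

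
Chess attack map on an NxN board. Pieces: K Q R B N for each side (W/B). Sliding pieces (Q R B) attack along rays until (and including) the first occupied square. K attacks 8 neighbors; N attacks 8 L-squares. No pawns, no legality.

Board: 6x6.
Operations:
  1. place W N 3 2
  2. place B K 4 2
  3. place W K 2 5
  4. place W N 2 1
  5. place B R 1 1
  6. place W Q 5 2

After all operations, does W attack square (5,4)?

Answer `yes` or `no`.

Answer: yes

Derivation:
Op 1: place WN@(3,2)
Op 2: place BK@(4,2)
Op 3: place WK@(2,5)
Op 4: place WN@(2,1)
Op 5: place BR@(1,1)
Op 6: place WQ@(5,2)
Per-piece attacks for W:
  WN@(2,1): attacks (3,3) (4,2) (1,3) (0,2) (4,0) (0,0)
  WK@(2,5): attacks (2,4) (3,5) (1,5) (3,4) (1,4)
  WN@(3,2): attacks (4,4) (5,3) (2,4) (1,3) (4,0) (5,1) (2,0) (1,1)
  WQ@(5,2): attacks (5,3) (5,4) (5,5) (5,1) (5,0) (4,2) (4,3) (3,4) (2,5) (4,1) (3,0) [ray(-1,0) blocked at (4,2); ray(-1,1) blocked at (2,5)]
W attacks (5,4): yes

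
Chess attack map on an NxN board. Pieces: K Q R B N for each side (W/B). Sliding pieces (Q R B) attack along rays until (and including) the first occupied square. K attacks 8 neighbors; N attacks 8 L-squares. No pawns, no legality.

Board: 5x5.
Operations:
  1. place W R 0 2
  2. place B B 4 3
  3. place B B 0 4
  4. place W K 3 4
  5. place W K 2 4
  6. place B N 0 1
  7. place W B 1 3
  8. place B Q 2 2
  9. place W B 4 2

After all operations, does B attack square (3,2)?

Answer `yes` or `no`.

Op 1: place WR@(0,2)
Op 2: place BB@(4,3)
Op 3: place BB@(0,4)
Op 4: place WK@(3,4)
Op 5: place WK@(2,4)
Op 6: place BN@(0,1)
Op 7: place WB@(1,3)
Op 8: place BQ@(2,2)
Op 9: place WB@(4,2)
Per-piece attacks for B:
  BN@(0,1): attacks (1,3) (2,2) (2,0)
  BB@(0,4): attacks (1,3) [ray(1,-1) blocked at (1,3)]
  BQ@(2,2): attacks (2,3) (2,4) (2,1) (2,0) (3,2) (4,2) (1,2) (0,2) (3,3) (4,4) (3,1) (4,0) (1,3) (1,1) (0,0) [ray(0,1) blocked at (2,4); ray(1,0) blocked at (4,2); ray(-1,0) blocked at (0,2); ray(-1,1) blocked at (1,3)]
  BB@(4,3): attacks (3,4) (3,2) (2,1) (1,0) [ray(-1,1) blocked at (3,4)]
B attacks (3,2): yes

Answer: yes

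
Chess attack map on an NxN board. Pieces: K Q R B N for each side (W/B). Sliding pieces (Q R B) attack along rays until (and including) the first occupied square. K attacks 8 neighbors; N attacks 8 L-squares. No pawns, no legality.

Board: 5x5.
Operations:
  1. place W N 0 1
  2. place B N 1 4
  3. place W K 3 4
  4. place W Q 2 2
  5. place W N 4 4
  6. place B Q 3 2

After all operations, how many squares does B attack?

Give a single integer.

Answer: 13

Derivation:
Op 1: place WN@(0,1)
Op 2: place BN@(1,4)
Op 3: place WK@(3,4)
Op 4: place WQ@(2,2)
Op 5: place WN@(4,4)
Op 6: place BQ@(3,2)
Per-piece attacks for B:
  BN@(1,4): attacks (2,2) (3,3) (0,2)
  BQ@(3,2): attacks (3,3) (3,4) (3,1) (3,0) (4,2) (2,2) (4,3) (4,1) (2,3) (1,4) (2,1) (1,0) [ray(0,1) blocked at (3,4); ray(-1,0) blocked at (2,2); ray(-1,1) blocked at (1,4)]
Union (13 distinct): (0,2) (1,0) (1,4) (2,1) (2,2) (2,3) (3,0) (3,1) (3,3) (3,4) (4,1) (4,2) (4,3)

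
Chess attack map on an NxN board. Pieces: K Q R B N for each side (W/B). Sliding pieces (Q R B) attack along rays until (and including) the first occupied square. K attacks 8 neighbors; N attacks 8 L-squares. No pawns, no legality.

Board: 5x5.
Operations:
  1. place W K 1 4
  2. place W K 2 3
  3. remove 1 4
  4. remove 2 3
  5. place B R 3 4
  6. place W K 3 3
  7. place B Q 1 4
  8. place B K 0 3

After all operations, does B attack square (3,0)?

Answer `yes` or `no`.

Answer: no

Derivation:
Op 1: place WK@(1,4)
Op 2: place WK@(2,3)
Op 3: remove (1,4)
Op 4: remove (2,3)
Op 5: place BR@(3,4)
Op 6: place WK@(3,3)
Op 7: place BQ@(1,4)
Op 8: place BK@(0,3)
Per-piece attacks for B:
  BK@(0,3): attacks (0,4) (0,2) (1,3) (1,4) (1,2)
  BQ@(1,4): attacks (1,3) (1,2) (1,1) (1,0) (2,4) (3,4) (0,4) (2,3) (3,2) (4,1) (0,3) [ray(1,0) blocked at (3,4); ray(-1,-1) blocked at (0,3)]
  BR@(3,4): attacks (3,3) (4,4) (2,4) (1,4) [ray(0,-1) blocked at (3,3); ray(-1,0) blocked at (1,4)]
B attacks (3,0): no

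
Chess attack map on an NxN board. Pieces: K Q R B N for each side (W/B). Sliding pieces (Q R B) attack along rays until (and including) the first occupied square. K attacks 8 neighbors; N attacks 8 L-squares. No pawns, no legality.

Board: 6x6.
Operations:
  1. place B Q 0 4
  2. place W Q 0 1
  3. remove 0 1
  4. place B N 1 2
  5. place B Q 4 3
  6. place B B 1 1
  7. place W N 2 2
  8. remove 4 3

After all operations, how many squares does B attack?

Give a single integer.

Answer: 17

Derivation:
Op 1: place BQ@(0,4)
Op 2: place WQ@(0,1)
Op 3: remove (0,1)
Op 4: place BN@(1,2)
Op 5: place BQ@(4,3)
Op 6: place BB@(1,1)
Op 7: place WN@(2,2)
Op 8: remove (4,3)
Per-piece attacks for B:
  BQ@(0,4): attacks (0,5) (0,3) (0,2) (0,1) (0,0) (1,4) (2,4) (3,4) (4,4) (5,4) (1,5) (1,3) (2,2) [ray(1,-1) blocked at (2,2)]
  BB@(1,1): attacks (2,2) (2,0) (0,2) (0,0) [ray(1,1) blocked at (2,2)]
  BN@(1,2): attacks (2,4) (3,3) (0,4) (2,0) (3,1) (0,0)
Union (17 distinct): (0,0) (0,1) (0,2) (0,3) (0,4) (0,5) (1,3) (1,4) (1,5) (2,0) (2,2) (2,4) (3,1) (3,3) (3,4) (4,4) (5,4)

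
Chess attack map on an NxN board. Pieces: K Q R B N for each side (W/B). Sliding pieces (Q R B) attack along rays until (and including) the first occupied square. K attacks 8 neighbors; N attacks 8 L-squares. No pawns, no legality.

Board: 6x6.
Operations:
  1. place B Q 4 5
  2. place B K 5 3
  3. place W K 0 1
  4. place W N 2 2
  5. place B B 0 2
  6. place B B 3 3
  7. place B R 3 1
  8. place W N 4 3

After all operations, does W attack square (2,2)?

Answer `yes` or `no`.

Answer: yes

Derivation:
Op 1: place BQ@(4,5)
Op 2: place BK@(5,3)
Op 3: place WK@(0,1)
Op 4: place WN@(2,2)
Op 5: place BB@(0,2)
Op 6: place BB@(3,3)
Op 7: place BR@(3,1)
Op 8: place WN@(4,3)
Per-piece attacks for W:
  WK@(0,1): attacks (0,2) (0,0) (1,1) (1,2) (1,0)
  WN@(2,2): attacks (3,4) (4,3) (1,4) (0,3) (3,0) (4,1) (1,0) (0,1)
  WN@(4,3): attacks (5,5) (3,5) (2,4) (5,1) (3,1) (2,2)
W attacks (2,2): yes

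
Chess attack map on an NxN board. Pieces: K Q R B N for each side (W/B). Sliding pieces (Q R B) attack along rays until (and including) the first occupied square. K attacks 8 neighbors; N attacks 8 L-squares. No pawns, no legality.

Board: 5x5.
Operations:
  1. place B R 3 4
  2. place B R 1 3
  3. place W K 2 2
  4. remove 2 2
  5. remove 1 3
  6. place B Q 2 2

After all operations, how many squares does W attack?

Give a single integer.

Op 1: place BR@(3,4)
Op 2: place BR@(1,3)
Op 3: place WK@(2,2)
Op 4: remove (2,2)
Op 5: remove (1,3)
Op 6: place BQ@(2,2)
Per-piece attacks for W:
Union (0 distinct): (none)

Answer: 0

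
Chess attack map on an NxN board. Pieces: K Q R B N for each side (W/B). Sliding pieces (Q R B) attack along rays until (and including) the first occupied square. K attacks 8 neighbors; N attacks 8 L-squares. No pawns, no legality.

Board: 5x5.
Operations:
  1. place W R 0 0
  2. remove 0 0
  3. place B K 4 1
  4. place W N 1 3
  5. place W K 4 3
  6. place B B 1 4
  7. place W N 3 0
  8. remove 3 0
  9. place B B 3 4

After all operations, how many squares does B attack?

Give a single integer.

Op 1: place WR@(0,0)
Op 2: remove (0,0)
Op 3: place BK@(4,1)
Op 4: place WN@(1,3)
Op 5: place WK@(4,3)
Op 6: place BB@(1,4)
Op 7: place WN@(3,0)
Op 8: remove (3,0)
Op 9: place BB@(3,4)
Per-piece attacks for B:
  BB@(1,4): attacks (2,3) (3,2) (4,1) (0,3) [ray(1,-1) blocked at (4,1)]
  BB@(3,4): attacks (4,3) (2,3) (1,2) (0,1) [ray(1,-1) blocked at (4,3)]
  BK@(4,1): attacks (4,2) (4,0) (3,1) (3,2) (3,0)
Union (11 distinct): (0,1) (0,3) (1,2) (2,3) (3,0) (3,1) (3,2) (4,0) (4,1) (4,2) (4,3)

Answer: 11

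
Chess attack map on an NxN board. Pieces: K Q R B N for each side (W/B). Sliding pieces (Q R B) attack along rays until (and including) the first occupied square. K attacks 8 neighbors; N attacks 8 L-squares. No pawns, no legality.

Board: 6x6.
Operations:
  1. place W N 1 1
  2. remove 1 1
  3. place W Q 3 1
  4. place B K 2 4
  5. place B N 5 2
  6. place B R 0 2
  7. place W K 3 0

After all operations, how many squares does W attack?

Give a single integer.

Op 1: place WN@(1,1)
Op 2: remove (1,1)
Op 3: place WQ@(3,1)
Op 4: place BK@(2,4)
Op 5: place BN@(5,2)
Op 6: place BR@(0,2)
Op 7: place WK@(3,0)
Per-piece attacks for W:
  WK@(3,0): attacks (3,1) (4,0) (2,0) (4,1) (2,1)
  WQ@(3,1): attacks (3,2) (3,3) (3,4) (3,5) (3,0) (4,1) (5,1) (2,1) (1,1) (0,1) (4,2) (5,3) (4,0) (2,2) (1,3) (0,4) (2,0) [ray(0,-1) blocked at (3,0)]
Union (18 distinct): (0,1) (0,4) (1,1) (1,3) (2,0) (2,1) (2,2) (3,0) (3,1) (3,2) (3,3) (3,4) (3,5) (4,0) (4,1) (4,2) (5,1) (5,3)

Answer: 18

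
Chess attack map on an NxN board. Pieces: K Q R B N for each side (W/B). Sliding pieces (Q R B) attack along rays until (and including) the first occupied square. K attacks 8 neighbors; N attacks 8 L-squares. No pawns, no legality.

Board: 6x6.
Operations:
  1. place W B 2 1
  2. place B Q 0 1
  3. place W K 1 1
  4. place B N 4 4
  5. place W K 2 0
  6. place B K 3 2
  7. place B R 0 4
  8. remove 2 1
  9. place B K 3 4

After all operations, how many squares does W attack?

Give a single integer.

Answer: 11

Derivation:
Op 1: place WB@(2,1)
Op 2: place BQ@(0,1)
Op 3: place WK@(1,1)
Op 4: place BN@(4,4)
Op 5: place WK@(2,0)
Op 6: place BK@(3,2)
Op 7: place BR@(0,4)
Op 8: remove (2,1)
Op 9: place BK@(3,4)
Per-piece attacks for W:
  WK@(1,1): attacks (1,2) (1,0) (2,1) (0,1) (2,2) (2,0) (0,2) (0,0)
  WK@(2,0): attacks (2,1) (3,0) (1,0) (3,1) (1,1)
Union (11 distinct): (0,0) (0,1) (0,2) (1,0) (1,1) (1,2) (2,0) (2,1) (2,2) (3,0) (3,1)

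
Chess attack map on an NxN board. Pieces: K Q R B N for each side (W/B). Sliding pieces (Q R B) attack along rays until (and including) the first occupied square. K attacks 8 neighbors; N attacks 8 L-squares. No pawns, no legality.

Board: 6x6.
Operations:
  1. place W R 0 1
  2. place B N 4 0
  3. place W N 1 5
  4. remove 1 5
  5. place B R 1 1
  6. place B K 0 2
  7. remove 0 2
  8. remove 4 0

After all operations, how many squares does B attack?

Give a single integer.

Op 1: place WR@(0,1)
Op 2: place BN@(4,0)
Op 3: place WN@(1,5)
Op 4: remove (1,5)
Op 5: place BR@(1,1)
Op 6: place BK@(0,2)
Op 7: remove (0,2)
Op 8: remove (4,0)
Per-piece attacks for B:
  BR@(1,1): attacks (1,2) (1,3) (1,4) (1,5) (1,0) (2,1) (3,1) (4,1) (5,1) (0,1) [ray(-1,0) blocked at (0,1)]
Union (10 distinct): (0,1) (1,0) (1,2) (1,3) (1,4) (1,5) (2,1) (3,1) (4,1) (5,1)

Answer: 10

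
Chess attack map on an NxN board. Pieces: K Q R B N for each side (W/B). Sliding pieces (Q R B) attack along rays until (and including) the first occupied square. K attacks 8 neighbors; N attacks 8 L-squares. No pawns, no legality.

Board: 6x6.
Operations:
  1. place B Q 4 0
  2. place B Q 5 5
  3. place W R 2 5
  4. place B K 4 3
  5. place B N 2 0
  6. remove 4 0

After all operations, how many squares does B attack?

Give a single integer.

Op 1: place BQ@(4,0)
Op 2: place BQ@(5,5)
Op 3: place WR@(2,5)
Op 4: place BK@(4,3)
Op 5: place BN@(2,0)
Op 6: remove (4,0)
Per-piece attacks for B:
  BN@(2,0): attacks (3,2) (4,1) (1,2) (0,1)
  BK@(4,3): attacks (4,4) (4,2) (5,3) (3,3) (5,4) (5,2) (3,4) (3,2)
  BQ@(5,5): attacks (5,4) (5,3) (5,2) (5,1) (5,0) (4,5) (3,5) (2,5) (4,4) (3,3) (2,2) (1,1) (0,0) [ray(-1,0) blocked at (2,5)]
Union (19 distinct): (0,0) (0,1) (1,1) (1,2) (2,2) (2,5) (3,2) (3,3) (3,4) (3,5) (4,1) (4,2) (4,4) (4,5) (5,0) (5,1) (5,2) (5,3) (5,4)

Answer: 19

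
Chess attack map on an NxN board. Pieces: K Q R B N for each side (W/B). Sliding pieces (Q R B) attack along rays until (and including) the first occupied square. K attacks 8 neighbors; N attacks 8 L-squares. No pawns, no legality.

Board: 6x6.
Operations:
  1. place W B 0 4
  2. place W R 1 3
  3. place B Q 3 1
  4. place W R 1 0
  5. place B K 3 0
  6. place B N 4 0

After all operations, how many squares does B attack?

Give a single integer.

Answer: 18

Derivation:
Op 1: place WB@(0,4)
Op 2: place WR@(1,3)
Op 3: place BQ@(3,1)
Op 4: place WR@(1,0)
Op 5: place BK@(3,0)
Op 6: place BN@(4,0)
Per-piece attacks for B:
  BK@(3,0): attacks (3,1) (4,0) (2,0) (4,1) (2,1)
  BQ@(3,1): attacks (3,2) (3,3) (3,4) (3,5) (3,0) (4,1) (5,1) (2,1) (1,1) (0,1) (4,2) (5,3) (4,0) (2,2) (1,3) (2,0) [ray(0,-1) blocked at (3,0); ray(1,-1) blocked at (4,0); ray(-1,1) blocked at (1,3)]
  BN@(4,0): attacks (5,2) (3,2) (2,1)
Union (18 distinct): (0,1) (1,1) (1,3) (2,0) (2,1) (2,2) (3,0) (3,1) (3,2) (3,3) (3,4) (3,5) (4,0) (4,1) (4,2) (5,1) (5,2) (5,3)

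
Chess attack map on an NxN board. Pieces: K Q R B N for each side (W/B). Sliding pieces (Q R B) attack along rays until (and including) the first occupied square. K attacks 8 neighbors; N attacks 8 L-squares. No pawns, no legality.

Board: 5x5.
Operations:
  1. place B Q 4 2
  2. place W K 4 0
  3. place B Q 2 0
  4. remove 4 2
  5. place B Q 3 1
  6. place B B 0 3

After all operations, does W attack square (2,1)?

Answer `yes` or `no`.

Answer: no

Derivation:
Op 1: place BQ@(4,2)
Op 2: place WK@(4,0)
Op 3: place BQ@(2,0)
Op 4: remove (4,2)
Op 5: place BQ@(3,1)
Op 6: place BB@(0,3)
Per-piece attacks for W:
  WK@(4,0): attacks (4,1) (3,0) (3,1)
W attacks (2,1): no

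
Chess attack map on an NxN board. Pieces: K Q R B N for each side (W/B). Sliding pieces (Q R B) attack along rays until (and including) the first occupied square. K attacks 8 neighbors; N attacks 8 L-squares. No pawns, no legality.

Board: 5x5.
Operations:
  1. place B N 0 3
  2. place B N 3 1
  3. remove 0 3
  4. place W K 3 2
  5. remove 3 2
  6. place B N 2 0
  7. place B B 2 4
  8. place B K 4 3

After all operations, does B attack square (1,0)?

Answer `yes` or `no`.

Answer: yes

Derivation:
Op 1: place BN@(0,3)
Op 2: place BN@(3,1)
Op 3: remove (0,3)
Op 4: place WK@(3,2)
Op 5: remove (3,2)
Op 6: place BN@(2,0)
Op 7: place BB@(2,4)
Op 8: place BK@(4,3)
Per-piece attacks for B:
  BN@(2,0): attacks (3,2) (4,1) (1,2) (0,1)
  BB@(2,4): attacks (3,3) (4,2) (1,3) (0,2)
  BN@(3,1): attacks (4,3) (2,3) (1,2) (1,0)
  BK@(4,3): attacks (4,4) (4,2) (3,3) (3,4) (3,2)
B attacks (1,0): yes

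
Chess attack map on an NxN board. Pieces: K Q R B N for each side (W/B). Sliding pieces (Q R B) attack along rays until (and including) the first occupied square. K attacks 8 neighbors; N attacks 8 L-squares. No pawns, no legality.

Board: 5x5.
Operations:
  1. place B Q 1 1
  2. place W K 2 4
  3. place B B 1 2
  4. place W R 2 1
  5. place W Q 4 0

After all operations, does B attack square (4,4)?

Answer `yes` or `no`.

Answer: yes

Derivation:
Op 1: place BQ@(1,1)
Op 2: place WK@(2,4)
Op 3: place BB@(1,2)
Op 4: place WR@(2,1)
Op 5: place WQ@(4,0)
Per-piece attacks for B:
  BQ@(1,1): attacks (1,2) (1,0) (2,1) (0,1) (2,2) (3,3) (4,4) (2,0) (0,2) (0,0) [ray(0,1) blocked at (1,2); ray(1,0) blocked at (2,1)]
  BB@(1,2): attacks (2,3) (3,4) (2,1) (0,3) (0,1) [ray(1,-1) blocked at (2,1)]
B attacks (4,4): yes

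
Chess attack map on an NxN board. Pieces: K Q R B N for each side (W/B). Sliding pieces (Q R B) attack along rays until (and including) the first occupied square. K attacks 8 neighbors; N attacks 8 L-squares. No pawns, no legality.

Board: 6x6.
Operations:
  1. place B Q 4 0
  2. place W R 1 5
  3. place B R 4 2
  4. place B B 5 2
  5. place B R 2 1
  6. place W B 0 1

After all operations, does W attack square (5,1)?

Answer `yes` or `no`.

Op 1: place BQ@(4,0)
Op 2: place WR@(1,5)
Op 3: place BR@(4,2)
Op 4: place BB@(5,2)
Op 5: place BR@(2,1)
Op 6: place WB@(0,1)
Per-piece attacks for W:
  WB@(0,1): attacks (1,2) (2,3) (3,4) (4,5) (1,0)
  WR@(1,5): attacks (1,4) (1,3) (1,2) (1,1) (1,0) (2,5) (3,5) (4,5) (5,5) (0,5)
W attacks (5,1): no

Answer: no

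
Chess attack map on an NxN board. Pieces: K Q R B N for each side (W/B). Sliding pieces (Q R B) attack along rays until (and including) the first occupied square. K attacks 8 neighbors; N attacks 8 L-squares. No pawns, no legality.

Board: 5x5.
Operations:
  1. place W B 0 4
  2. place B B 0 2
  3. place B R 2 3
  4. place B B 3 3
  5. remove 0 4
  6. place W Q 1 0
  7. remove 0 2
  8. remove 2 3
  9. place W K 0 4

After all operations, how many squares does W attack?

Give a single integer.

Answer: 13

Derivation:
Op 1: place WB@(0,4)
Op 2: place BB@(0,2)
Op 3: place BR@(2,3)
Op 4: place BB@(3,3)
Op 5: remove (0,4)
Op 6: place WQ@(1,0)
Op 7: remove (0,2)
Op 8: remove (2,3)
Op 9: place WK@(0,4)
Per-piece attacks for W:
  WK@(0,4): attacks (0,3) (1,4) (1,3)
  WQ@(1,0): attacks (1,1) (1,2) (1,3) (1,4) (2,0) (3,0) (4,0) (0,0) (2,1) (3,2) (4,3) (0,1)
Union (13 distinct): (0,0) (0,1) (0,3) (1,1) (1,2) (1,3) (1,4) (2,0) (2,1) (3,0) (3,2) (4,0) (4,3)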